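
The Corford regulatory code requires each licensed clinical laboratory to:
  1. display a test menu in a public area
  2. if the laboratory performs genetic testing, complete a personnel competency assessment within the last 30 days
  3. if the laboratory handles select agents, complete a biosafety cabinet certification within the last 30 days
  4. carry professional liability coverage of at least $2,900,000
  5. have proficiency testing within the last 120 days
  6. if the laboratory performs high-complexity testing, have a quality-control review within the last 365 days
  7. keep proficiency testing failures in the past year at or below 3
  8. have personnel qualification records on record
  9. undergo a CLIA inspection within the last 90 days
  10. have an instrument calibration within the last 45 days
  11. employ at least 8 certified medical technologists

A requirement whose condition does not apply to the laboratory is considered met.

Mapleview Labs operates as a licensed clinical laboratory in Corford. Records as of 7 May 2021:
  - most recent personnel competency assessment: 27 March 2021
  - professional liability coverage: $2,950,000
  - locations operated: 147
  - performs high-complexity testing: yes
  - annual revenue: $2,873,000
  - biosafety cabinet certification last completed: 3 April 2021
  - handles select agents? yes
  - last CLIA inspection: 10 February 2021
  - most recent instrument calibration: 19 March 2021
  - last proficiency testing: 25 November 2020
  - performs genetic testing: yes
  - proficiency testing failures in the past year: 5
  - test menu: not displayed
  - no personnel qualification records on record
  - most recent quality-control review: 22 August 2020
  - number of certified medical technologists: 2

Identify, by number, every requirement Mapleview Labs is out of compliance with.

1, 2, 3, 5, 7, 8, 10, 11

1. test menu absent → not met
2. condition 'performs genetic testing' holds; personnel competency assessment 41 days ago vs limit 30 → not met
3. condition 'handles select agents' holds; biosafety cabinet certification 34 days ago vs limit 30 → not met
4. professional liability coverage $2,950,000 ≥ $2,900,000 → met
5. proficiency testing 163 days ago vs limit 120 → not met
6. condition 'performs high-complexity testing' holds; quality-control review 258 days ago vs limit 365 → met
7. proficiency testing failures in the past year 5 > 3 → not met
8. personnel qualification records absent → not met
9. CLIA inspection 86 days ago vs limit 90 → met
10. instrument calibration 49 days ago vs limit 45 → not met
11. certified medical technologists 2 < 8 → not met
Not met: 1, 2, 3, 5, 7, 8, 10, 11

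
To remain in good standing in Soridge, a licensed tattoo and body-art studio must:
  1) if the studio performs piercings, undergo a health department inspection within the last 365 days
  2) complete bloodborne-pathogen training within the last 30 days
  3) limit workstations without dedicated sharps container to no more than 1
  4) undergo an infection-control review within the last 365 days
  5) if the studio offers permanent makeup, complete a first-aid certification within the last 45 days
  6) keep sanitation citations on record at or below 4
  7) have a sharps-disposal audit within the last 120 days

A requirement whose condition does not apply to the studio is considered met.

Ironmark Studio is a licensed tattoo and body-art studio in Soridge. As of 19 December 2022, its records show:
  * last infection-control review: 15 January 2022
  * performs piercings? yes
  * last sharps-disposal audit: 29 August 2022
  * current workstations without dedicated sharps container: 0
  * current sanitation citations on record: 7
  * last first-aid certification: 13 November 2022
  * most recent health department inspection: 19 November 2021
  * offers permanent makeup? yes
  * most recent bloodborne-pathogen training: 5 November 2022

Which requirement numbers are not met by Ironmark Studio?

1, 2, 6

1. condition 'performs piercings' holds; health department inspection 395 days ago vs limit 365 → not met
2. bloodborne-pathogen training 44 days ago vs limit 30 → not met
3. workstations without dedicated sharps container 0 ≤ 1 → met
4. infection-control review 338 days ago vs limit 365 → met
5. condition 'offers permanent makeup' holds; first-aid certification 36 days ago vs limit 45 → met
6. sanitation citations on record 7 > 4 → not met
7. sharps-disposal audit 112 days ago vs limit 120 → met
Not met: 1, 2, 6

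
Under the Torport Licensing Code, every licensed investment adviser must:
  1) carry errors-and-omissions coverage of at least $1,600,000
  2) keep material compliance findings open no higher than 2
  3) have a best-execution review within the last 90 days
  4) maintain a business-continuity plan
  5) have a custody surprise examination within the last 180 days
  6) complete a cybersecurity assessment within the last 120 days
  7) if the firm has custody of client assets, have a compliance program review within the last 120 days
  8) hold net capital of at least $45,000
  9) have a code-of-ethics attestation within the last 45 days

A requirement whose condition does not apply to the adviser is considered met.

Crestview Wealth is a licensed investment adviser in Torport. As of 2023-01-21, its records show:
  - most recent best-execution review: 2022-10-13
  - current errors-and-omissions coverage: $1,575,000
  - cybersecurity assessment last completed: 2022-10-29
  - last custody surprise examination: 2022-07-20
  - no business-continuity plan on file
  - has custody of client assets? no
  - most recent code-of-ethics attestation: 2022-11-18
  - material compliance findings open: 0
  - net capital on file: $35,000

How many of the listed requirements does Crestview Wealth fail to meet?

1. errors-and-omissions coverage $1,575,000 < $1,600,000 → not met
2. material compliance findings open 0 ≤ 2 → met
3. best-execution review 100 days ago vs limit 90 → not met
4. business-continuity plan absent → not met
5. custody surprise examination 185 days ago vs limit 180 → not met
6. cybersecurity assessment 84 days ago vs limit 120 → met
7. condition 'has custody of client assets' does not hold → requirement n/a → met
8. net capital $35,000 < $45,000 → not met
9. code-of-ethics attestation 64 days ago vs limit 45 → not met
Not met: 6 of 9

6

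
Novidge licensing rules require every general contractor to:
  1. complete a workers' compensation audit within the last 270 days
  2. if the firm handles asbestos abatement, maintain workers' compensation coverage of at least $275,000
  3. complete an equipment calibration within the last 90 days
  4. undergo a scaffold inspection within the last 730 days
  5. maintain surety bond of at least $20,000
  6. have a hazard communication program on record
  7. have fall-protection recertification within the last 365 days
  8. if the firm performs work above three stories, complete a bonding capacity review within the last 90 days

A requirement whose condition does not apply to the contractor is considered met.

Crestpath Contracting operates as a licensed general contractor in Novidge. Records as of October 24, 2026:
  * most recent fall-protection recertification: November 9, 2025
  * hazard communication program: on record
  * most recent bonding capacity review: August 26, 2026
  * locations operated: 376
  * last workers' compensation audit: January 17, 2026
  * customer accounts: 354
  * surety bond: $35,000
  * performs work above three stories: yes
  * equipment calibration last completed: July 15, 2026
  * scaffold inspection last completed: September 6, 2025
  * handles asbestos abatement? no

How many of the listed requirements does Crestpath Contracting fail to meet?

2

1. workers' compensation audit 280 days ago vs limit 270 → not met
2. condition 'handles asbestos abatement' does not hold → requirement n/a → met
3. equipment calibration 101 days ago vs limit 90 → not met
4. scaffold inspection 413 days ago vs limit 730 → met
5. surety bond $35,000 ≥ $20,000 → met
6. hazard communication program present → met
7. fall-protection recertification 349 days ago vs limit 365 → met
8. condition 'performs work above three stories' holds; bonding capacity review 59 days ago vs limit 90 → met
Not met: 2 of 8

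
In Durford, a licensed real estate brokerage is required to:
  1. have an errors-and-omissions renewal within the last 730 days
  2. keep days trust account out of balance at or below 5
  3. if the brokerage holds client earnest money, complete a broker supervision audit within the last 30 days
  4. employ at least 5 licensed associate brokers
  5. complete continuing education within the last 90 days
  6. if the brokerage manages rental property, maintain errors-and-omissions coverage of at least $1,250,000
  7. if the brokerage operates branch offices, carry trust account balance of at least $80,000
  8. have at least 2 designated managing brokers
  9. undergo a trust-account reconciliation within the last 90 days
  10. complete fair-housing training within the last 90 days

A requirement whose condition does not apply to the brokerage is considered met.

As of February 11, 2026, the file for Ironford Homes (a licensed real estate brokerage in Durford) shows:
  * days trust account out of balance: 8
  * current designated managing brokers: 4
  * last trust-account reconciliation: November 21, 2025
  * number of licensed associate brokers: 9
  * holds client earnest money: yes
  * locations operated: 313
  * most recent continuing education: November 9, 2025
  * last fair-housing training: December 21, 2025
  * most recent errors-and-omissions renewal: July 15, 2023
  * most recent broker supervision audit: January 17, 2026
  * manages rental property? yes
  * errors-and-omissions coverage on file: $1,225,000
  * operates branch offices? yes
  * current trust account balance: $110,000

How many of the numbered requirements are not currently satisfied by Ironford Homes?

4

1. errors-and-omissions renewal 942 days ago vs limit 730 → not met
2. days trust account out of balance 8 > 5 → not met
3. condition 'holds client earnest money' holds; broker supervision audit 25 days ago vs limit 30 → met
4. licensed associate brokers 9 ≥ 5 → met
5. continuing education 94 days ago vs limit 90 → not met
6. condition 'manages rental property' holds; errors-and-omissions coverage $1,225,000 < $1,250,000 → not met
7. condition 'operates branch offices' holds; trust account balance $110,000 ≥ $80,000 → met
8. designated managing brokers 4 ≥ 2 → met
9. trust-account reconciliation 82 days ago vs limit 90 → met
10. fair-housing training 52 days ago vs limit 90 → met
Not met: 4 of 10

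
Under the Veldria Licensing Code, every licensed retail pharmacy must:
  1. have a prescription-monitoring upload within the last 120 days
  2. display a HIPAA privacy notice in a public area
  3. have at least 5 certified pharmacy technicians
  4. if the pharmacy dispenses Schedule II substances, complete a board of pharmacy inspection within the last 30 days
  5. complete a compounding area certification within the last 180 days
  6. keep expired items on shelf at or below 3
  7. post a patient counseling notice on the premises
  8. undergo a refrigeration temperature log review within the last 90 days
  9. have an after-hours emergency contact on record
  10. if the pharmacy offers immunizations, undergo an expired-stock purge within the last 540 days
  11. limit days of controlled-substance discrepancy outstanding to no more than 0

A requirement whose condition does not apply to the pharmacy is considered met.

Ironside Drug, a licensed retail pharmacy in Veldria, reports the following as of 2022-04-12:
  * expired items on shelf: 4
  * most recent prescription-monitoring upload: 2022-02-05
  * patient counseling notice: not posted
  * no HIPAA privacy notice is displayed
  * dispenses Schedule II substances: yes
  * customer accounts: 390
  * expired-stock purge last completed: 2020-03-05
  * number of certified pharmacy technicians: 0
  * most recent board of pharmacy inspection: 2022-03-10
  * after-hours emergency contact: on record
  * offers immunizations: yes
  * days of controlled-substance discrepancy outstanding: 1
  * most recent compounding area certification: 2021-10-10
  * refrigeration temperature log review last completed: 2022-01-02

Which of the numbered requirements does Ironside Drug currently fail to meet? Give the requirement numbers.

2, 3, 4, 5, 6, 7, 8, 10, 11

1. prescription-monitoring upload 66 days ago vs limit 120 → met
2. HIPAA privacy notice absent → not met
3. certified pharmacy technicians 0 < 5 → not met
4. condition 'dispenses Schedule II substances' holds; board of pharmacy inspection 33 days ago vs limit 30 → not met
5. compounding area certification 184 days ago vs limit 180 → not met
6. expired items on shelf 4 > 3 → not met
7. patient counseling notice absent → not met
8. refrigeration temperature log review 100 days ago vs limit 90 → not met
9. after-hours emergency contact present → met
10. condition 'offers immunizations' holds; expired-stock purge 768 days ago vs limit 540 → not met
11. days of controlled-substance discrepancy outstanding 1 > 0 → not met
Not met: 2, 3, 4, 5, 6, 7, 8, 10, 11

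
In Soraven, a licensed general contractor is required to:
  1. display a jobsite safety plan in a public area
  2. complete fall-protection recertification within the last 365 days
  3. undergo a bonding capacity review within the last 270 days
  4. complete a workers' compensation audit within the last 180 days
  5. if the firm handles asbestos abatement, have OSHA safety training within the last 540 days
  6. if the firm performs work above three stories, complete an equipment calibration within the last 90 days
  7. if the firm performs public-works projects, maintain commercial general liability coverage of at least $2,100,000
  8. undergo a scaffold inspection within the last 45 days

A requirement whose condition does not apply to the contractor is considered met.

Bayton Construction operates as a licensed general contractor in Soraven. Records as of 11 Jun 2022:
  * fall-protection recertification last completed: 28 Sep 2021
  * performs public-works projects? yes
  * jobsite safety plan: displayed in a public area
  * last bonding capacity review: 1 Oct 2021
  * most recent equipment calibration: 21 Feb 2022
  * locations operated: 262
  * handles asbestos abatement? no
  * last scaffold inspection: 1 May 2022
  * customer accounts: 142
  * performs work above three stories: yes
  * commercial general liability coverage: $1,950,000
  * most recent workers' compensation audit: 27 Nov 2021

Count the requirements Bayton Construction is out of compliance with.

1. jobsite safety plan present → met
2. fall-protection recertification 256 days ago vs limit 365 → met
3. bonding capacity review 253 days ago vs limit 270 → met
4. workers' compensation audit 196 days ago vs limit 180 → not met
5. condition 'handles asbestos abatement' does not hold → requirement n/a → met
6. condition 'performs work above three stories' holds; equipment calibration 110 days ago vs limit 90 → not met
7. condition 'performs public-works projects' holds; commercial general liability coverage $1,950,000 < $2,100,000 → not met
8. scaffold inspection 41 days ago vs limit 45 → met
Not met: 3 of 8

3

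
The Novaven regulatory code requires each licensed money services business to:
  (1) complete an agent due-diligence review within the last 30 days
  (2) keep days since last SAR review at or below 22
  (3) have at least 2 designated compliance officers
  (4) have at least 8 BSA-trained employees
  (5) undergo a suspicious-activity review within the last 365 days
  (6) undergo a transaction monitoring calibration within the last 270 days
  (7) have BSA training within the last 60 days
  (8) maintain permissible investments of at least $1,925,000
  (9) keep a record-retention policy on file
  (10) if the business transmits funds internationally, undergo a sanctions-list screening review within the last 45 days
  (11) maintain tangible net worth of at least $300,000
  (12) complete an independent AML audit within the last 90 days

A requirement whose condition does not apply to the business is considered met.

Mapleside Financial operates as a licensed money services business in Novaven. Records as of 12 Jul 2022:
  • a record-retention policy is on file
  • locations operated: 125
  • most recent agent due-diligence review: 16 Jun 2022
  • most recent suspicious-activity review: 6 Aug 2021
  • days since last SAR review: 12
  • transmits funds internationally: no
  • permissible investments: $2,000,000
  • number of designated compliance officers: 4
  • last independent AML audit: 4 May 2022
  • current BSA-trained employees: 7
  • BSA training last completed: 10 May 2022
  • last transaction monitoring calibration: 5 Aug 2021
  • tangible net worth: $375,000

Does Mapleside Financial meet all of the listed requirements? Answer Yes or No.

1. agent due-diligence review 26 days ago vs limit 30 → met
2. days since last SAR review 12 ≤ 22 → met
3. designated compliance officers 4 ≥ 2 → met
4. BSA-trained employees 7 < 8 → not met
5. suspicious-activity review 340 days ago vs limit 365 → met
6. transaction monitoring calibration 341 days ago vs limit 270 → not met
7. BSA training 63 days ago vs limit 60 → not met
8. permissible investments $2,000,000 ≥ $1,925,000 → met
9. record-retention policy present → met
10. condition 'transmits funds internationally' does not hold → requirement n/a → met
11. tangible net worth $375,000 ≥ $300,000 → met
12. independent AML audit 69 days ago vs limit 90 → met
Not met: 4, 6, 7

No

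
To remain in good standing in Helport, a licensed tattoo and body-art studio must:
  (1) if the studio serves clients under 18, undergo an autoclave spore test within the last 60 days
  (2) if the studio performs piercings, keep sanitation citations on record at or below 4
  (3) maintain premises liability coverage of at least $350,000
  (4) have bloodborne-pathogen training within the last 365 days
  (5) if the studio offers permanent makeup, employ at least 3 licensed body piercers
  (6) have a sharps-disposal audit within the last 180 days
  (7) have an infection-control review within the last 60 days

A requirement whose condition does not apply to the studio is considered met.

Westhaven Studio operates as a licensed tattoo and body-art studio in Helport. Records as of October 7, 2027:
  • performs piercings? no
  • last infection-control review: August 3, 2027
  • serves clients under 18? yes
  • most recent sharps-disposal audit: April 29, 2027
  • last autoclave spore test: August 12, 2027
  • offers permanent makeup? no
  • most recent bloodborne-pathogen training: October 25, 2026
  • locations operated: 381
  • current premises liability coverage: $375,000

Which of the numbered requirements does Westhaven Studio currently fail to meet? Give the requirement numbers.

1. condition 'serves clients under 18' holds; autoclave spore test 56 days ago vs limit 60 → met
2. condition 'performs piercings' does not hold → requirement n/a → met
3. premises liability coverage $375,000 ≥ $350,000 → met
4. bloodborne-pathogen training 347 days ago vs limit 365 → met
5. condition 'offers permanent makeup' does not hold → requirement n/a → met
6. sharps-disposal audit 161 days ago vs limit 180 → met
7. infection-control review 65 days ago vs limit 60 → not met
Not met: 7

7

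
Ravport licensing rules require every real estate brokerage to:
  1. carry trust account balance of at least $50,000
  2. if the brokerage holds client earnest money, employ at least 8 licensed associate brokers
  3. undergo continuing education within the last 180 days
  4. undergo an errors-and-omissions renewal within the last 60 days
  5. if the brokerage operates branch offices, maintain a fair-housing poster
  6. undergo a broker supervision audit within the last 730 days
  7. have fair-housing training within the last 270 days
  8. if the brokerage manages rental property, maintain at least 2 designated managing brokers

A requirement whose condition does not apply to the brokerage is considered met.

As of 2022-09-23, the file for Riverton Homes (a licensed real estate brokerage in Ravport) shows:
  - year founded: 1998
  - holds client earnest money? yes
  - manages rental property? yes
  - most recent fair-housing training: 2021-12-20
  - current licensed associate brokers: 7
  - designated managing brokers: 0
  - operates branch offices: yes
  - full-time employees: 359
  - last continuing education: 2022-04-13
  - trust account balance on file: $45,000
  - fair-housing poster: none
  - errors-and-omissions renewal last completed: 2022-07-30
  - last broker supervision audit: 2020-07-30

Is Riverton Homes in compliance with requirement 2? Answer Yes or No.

2. condition 'holds client earnest money' holds; licensed associate brokers 7 < 8 → not met

No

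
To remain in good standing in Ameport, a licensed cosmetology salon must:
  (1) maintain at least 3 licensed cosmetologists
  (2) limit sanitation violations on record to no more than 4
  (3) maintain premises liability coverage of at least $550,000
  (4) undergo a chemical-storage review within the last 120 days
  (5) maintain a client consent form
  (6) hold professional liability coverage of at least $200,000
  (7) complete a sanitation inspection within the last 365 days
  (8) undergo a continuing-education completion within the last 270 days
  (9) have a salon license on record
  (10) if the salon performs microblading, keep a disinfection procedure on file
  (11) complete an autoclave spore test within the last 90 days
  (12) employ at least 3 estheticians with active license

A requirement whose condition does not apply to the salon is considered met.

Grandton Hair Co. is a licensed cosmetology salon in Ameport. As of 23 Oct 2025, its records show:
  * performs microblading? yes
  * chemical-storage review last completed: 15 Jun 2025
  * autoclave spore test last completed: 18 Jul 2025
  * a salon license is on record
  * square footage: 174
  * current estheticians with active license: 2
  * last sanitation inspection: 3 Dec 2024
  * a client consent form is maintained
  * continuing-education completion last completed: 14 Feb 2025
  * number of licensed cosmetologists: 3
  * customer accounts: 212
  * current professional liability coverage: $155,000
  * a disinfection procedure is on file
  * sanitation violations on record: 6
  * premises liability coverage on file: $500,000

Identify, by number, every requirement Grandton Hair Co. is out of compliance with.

2, 3, 4, 6, 11, 12

1. licensed cosmetologists 3 ≥ 3 → met
2. sanitation violations on record 6 > 4 → not met
3. premises liability coverage $500,000 < $550,000 → not met
4. chemical-storage review 130 days ago vs limit 120 → not met
5. client consent form present → met
6. professional liability coverage $155,000 < $200,000 → not met
7. sanitation inspection 324 days ago vs limit 365 → met
8. continuing-education completion 251 days ago vs limit 270 → met
9. salon license present → met
10. condition 'performs microblading' holds; disinfection procedure present → met
11. autoclave spore test 97 days ago vs limit 90 → not met
12. estheticians with active license 2 < 3 → not met
Not met: 2, 3, 4, 6, 11, 12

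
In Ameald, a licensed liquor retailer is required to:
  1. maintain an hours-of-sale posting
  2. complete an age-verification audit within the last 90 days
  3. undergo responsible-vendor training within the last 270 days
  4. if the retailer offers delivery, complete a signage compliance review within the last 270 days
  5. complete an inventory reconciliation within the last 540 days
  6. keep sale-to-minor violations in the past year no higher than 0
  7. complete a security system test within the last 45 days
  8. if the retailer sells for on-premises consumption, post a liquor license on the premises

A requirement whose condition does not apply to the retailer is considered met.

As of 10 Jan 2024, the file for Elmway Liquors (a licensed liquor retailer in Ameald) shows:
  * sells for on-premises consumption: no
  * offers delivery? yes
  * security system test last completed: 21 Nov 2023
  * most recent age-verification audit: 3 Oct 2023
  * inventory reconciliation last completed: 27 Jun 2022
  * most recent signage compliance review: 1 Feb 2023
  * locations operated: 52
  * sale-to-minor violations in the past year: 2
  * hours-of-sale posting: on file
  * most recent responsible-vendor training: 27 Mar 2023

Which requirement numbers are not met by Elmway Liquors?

1. hours-of-sale posting present → met
2. age-verification audit 99 days ago vs limit 90 → not met
3. responsible-vendor training 289 days ago vs limit 270 → not met
4. condition 'offers delivery' holds; signage compliance review 343 days ago vs limit 270 → not met
5. inventory reconciliation 562 days ago vs limit 540 → not met
6. sale-to-minor violations in the past year 2 > 0 → not met
7. security system test 50 days ago vs limit 45 → not met
8. condition 'sells for on-premises consumption' does not hold → requirement n/a → met
Not met: 2, 3, 4, 5, 6, 7

2, 3, 4, 5, 6, 7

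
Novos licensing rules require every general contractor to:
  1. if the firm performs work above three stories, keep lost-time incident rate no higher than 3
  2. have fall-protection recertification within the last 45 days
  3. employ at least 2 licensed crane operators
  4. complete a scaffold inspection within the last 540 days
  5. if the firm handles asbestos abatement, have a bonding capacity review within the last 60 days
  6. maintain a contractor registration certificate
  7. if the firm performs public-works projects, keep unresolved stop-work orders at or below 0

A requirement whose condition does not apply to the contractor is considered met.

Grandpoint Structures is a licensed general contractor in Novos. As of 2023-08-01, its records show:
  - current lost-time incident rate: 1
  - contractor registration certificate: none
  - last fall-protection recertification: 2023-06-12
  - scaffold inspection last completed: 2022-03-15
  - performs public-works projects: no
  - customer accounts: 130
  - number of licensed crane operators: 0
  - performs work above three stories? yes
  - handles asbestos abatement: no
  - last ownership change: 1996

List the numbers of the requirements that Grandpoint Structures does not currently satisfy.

2, 3, 6

1. condition 'performs work above three stories' holds; lost-time incident rate 1 ≤ 3 → met
2. fall-protection recertification 50 days ago vs limit 45 → not met
3. licensed crane operators 0 < 2 → not met
4. scaffold inspection 504 days ago vs limit 540 → met
5. condition 'handles asbestos abatement' does not hold → requirement n/a → met
6. contractor registration certificate absent → not met
7. condition 'performs public-works projects' does not hold → requirement n/a → met
Not met: 2, 3, 6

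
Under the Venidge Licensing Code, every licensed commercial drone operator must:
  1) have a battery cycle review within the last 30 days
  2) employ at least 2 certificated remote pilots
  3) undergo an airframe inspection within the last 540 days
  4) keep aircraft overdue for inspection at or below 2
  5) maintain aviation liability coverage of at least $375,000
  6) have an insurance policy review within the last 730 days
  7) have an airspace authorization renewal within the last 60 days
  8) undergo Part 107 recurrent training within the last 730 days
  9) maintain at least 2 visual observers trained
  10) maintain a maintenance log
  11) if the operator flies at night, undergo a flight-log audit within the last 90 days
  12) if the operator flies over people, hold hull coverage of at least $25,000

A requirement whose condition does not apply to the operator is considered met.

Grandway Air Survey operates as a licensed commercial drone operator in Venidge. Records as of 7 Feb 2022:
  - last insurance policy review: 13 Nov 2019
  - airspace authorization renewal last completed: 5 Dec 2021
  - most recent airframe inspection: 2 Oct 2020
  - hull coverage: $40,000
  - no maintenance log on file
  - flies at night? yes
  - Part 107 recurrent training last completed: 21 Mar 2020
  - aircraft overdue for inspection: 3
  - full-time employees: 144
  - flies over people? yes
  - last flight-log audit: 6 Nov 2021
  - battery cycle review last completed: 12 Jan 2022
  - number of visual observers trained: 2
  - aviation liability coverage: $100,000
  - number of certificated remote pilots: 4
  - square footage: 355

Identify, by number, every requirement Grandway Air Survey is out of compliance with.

4, 5, 6, 7, 10, 11

1. battery cycle review 26 days ago vs limit 30 → met
2. certificated remote pilots 4 ≥ 2 → met
3. airframe inspection 493 days ago vs limit 540 → met
4. aircraft overdue for inspection 3 > 2 → not met
5. aviation liability coverage $100,000 < $375,000 → not met
6. insurance policy review 817 days ago vs limit 730 → not met
7. airspace authorization renewal 64 days ago vs limit 60 → not met
8. Part 107 recurrent training 688 days ago vs limit 730 → met
9. visual observers trained 2 ≥ 2 → met
10. maintenance log absent → not met
11. condition 'flies at night' holds; flight-log audit 93 days ago vs limit 90 → not met
12. condition 'flies over people' holds; hull coverage $40,000 ≥ $25,000 → met
Not met: 4, 5, 6, 7, 10, 11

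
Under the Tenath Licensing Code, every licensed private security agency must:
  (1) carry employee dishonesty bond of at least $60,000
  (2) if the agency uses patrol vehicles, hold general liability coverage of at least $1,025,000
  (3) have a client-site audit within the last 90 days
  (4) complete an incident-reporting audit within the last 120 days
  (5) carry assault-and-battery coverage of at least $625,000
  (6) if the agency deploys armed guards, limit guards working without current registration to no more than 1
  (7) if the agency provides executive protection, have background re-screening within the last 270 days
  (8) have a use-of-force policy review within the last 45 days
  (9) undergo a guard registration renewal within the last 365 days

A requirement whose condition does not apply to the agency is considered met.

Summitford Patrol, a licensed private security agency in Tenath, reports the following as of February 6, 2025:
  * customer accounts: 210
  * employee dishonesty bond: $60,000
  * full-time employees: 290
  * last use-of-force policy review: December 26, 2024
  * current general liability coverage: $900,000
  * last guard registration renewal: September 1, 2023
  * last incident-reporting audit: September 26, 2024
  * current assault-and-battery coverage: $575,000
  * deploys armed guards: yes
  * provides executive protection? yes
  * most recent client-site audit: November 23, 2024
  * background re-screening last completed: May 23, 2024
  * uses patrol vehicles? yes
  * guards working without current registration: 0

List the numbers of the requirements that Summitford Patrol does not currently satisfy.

1. employee dishonesty bond $60,000 ≥ $60,000 → met
2. condition 'uses patrol vehicles' holds; general liability coverage $900,000 < $1,025,000 → not met
3. client-site audit 75 days ago vs limit 90 → met
4. incident-reporting audit 133 days ago vs limit 120 → not met
5. assault-and-battery coverage $575,000 < $625,000 → not met
6. condition 'deploys armed guards' holds; guards working without current registration 0 ≤ 1 → met
7. condition 'provides executive protection' holds; background re-screening 259 days ago vs limit 270 → met
8. use-of-force policy review 42 days ago vs limit 45 → met
9. guard registration renewal 524 days ago vs limit 365 → not met
Not met: 2, 4, 5, 9

2, 4, 5, 9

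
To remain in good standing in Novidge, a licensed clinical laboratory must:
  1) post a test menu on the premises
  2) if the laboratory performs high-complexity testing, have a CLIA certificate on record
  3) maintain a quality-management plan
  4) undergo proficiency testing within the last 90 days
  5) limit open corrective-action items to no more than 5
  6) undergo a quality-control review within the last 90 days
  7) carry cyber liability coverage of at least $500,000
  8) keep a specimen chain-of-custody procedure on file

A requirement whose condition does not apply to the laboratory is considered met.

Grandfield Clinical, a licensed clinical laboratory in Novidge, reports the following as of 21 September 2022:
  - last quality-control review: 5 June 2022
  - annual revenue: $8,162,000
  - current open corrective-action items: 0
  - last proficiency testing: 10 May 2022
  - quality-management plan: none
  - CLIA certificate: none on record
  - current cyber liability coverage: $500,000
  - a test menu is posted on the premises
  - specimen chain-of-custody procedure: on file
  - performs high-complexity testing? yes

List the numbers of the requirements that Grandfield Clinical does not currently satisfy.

2, 3, 4, 6

1. test menu present → met
2. condition 'performs high-complexity testing' holds; CLIA certificate absent → not met
3. quality-management plan absent → not met
4. proficiency testing 134 days ago vs limit 90 → not met
5. open corrective-action items 0 ≤ 5 → met
6. quality-control review 108 days ago vs limit 90 → not met
7. cyber liability coverage $500,000 ≥ $500,000 → met
8. specimen chain-of-custody procedure present → met
Not met: 2, 3, 4, 6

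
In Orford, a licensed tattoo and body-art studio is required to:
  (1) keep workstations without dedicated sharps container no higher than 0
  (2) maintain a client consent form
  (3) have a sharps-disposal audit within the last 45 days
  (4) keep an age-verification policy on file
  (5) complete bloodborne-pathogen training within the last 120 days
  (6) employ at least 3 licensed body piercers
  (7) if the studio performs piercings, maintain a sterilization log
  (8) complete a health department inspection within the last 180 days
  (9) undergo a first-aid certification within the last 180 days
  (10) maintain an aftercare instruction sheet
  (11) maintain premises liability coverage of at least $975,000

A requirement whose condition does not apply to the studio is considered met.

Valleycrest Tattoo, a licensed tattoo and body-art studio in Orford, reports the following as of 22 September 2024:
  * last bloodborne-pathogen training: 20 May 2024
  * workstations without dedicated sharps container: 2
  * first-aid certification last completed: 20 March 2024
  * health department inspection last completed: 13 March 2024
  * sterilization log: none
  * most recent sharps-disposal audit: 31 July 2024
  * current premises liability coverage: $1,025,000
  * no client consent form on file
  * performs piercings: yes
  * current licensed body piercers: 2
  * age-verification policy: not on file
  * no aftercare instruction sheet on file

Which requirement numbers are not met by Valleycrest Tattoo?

1, 2, 3, 4, 5, 6, 7, 8, 9, 10

1. workstations without dedicated sharps container 2 > 0 → not met
2. client consent form absent → not met
3. sharps-disposal audit 53 days ago vs limit 45 → not met
4. age-verification policy absent → not met
5. bloodborne-pathogen training 125 days ago vs limit 120 → not met
6. licensed body piercers 2 < 3 → not met
7. condition 'performs piercings' holds; sterilization log absent → not met
8. health department inspection 193 days ago vs limit 180 → not met
9. first-aid certification 186 days ago vs limit 180 → not met
10. aftercare instruction sheet absent → not met
11. premises liability coverage $1,025,000 ≥ $975,000 → met
Not met: 1, 2, 3, 4, 5, 6, 7, 8, 9, 10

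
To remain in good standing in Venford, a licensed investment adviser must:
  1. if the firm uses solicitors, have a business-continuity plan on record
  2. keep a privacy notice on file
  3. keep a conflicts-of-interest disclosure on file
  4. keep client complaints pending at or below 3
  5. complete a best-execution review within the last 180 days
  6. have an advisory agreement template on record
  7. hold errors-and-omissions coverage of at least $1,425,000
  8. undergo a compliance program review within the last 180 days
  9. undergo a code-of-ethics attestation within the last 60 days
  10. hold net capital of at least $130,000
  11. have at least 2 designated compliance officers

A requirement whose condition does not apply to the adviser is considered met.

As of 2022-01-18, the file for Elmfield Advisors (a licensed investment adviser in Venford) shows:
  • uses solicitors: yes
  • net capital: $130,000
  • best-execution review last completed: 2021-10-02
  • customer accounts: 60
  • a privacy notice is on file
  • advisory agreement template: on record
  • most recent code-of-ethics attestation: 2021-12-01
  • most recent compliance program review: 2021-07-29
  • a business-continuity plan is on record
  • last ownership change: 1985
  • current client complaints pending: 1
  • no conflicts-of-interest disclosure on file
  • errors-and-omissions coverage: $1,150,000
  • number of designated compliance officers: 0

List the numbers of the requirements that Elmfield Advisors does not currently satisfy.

1. condition 'uses solicitors' holds; business-continuity plan present → met
2. privacy notice present → met
3. conflicts-of-interest disclosure absent → not met
4. client complaints pending 1 ≤ 3 → met
5. best-execution review 108 days ago vs limit 180 → met
6. advisory agreement template present → met
7. errors-and-omissions coverage $1,150,000 < $1,425,000 → not met
8. compliance program review 173 days ago vs limit 180 → met
9. code-of-ethics attestation 48 days ago vs limit 60 → met
10. net capital $130,000 ≥ $130,000 → met
11. designated compliance officers 0 < 2 → not met
Not met: 3, 7, 11

3, 7, 11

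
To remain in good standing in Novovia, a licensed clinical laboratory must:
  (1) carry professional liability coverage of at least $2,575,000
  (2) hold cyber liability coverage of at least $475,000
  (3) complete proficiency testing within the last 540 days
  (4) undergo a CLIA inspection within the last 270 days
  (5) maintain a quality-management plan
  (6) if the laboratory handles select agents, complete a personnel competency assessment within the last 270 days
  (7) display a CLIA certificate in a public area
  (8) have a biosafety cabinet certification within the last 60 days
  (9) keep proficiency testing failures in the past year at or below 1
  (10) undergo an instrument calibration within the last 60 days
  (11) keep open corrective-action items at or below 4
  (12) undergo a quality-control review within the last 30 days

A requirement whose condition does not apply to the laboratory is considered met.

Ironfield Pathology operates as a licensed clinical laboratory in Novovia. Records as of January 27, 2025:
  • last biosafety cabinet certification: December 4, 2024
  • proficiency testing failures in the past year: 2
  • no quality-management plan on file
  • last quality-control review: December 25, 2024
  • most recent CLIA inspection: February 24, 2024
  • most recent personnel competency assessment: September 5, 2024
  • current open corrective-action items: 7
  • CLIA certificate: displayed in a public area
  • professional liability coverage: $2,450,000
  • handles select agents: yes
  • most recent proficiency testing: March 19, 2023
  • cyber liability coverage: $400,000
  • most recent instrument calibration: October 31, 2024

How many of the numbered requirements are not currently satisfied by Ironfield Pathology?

1. professional liability coverage $2,450,000 < $2,575,000 → not met
2. cyber liability coverage $400,000 < $475,000 → not met
3. proficiency testing 680 days ago vs limit 540 → not met
4. CLIA inspection 338 days ago vs limit 270 → not met
5. quality-management plan absent → not met
6. condition 'handles select agents' holds; personnel competency assessment 144 days ago vs limit 270 → met
7. CLIA certificate present → met
8. biosafety cabinet certification 54 days ago vs limit 60 → met
9. proficiency testing failures in the past year 2 > 1 → not met
10. instrument calibration 88 days ago vs limit 60 → not met
11. open corrective-action items 7 > 4 → not met
12. quality-control review 33 days ago vs limit 30 → not met
Not met: 9 of 12

9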